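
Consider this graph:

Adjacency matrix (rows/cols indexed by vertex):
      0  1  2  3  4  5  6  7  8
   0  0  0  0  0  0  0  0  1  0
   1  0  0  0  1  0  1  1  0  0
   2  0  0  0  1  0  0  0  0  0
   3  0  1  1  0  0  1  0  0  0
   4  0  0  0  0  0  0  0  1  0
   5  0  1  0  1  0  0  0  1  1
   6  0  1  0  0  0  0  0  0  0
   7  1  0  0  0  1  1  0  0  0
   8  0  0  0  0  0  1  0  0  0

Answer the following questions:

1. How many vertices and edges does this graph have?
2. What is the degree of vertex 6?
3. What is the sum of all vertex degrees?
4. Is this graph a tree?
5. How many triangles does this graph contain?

Count: 9 vertices, 9 edges.
Vertex 6 has neighbors [1], degree = 1.
Handshaking lemma: 2 * 9 = 18.
A tree on 9 vertices has 8 edges. This graph has 9 edges (1 extra). Not a tree.
Number of triangles = 1.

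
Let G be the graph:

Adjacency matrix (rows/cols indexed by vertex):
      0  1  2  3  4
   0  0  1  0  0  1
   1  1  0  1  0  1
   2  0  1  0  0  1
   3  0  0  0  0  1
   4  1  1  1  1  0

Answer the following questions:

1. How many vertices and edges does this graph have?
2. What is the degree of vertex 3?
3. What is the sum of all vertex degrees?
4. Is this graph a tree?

Count: 5 vertices, 6 edges.
Vertex 3 has neighbors [4], degree = 1.
Handshaking lemma: 2 * 6 = 12.
A tree on 5 vertices has 4 edges. This graph has 6 edges (2 extra). Not a tree.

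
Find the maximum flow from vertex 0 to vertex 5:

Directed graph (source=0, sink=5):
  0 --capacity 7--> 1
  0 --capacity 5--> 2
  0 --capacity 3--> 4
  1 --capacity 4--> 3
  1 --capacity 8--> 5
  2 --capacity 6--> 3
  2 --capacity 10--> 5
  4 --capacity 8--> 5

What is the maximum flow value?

Computing max flow:
  Flow on (0->1): 7/7
  Flow on (0->2): 5/5
  Flow on (0->4): 3/3
  Flow on (1->5): 7/8
  Flow on (2->5): 5/10
  Flow on (4->5): 3/8
Maximum flow = 15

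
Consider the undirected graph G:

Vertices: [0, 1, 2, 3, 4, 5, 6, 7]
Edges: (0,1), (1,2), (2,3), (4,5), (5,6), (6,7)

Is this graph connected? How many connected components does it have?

Checking connectivity: the graph has 2 connected component(s).
Components: [[0, 1, 2, 3], [4, 5, 6, 7]]. The graph is NOT connected.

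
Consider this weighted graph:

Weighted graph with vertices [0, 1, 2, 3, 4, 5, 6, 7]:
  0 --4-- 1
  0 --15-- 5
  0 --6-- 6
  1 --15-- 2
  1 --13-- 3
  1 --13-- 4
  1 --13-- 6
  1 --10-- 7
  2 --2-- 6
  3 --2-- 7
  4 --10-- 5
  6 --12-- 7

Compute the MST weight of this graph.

Applying Kruskal's algorithm (sort edges by weight, add if no cycle):
  Add (2,6) w=2
  Add (3,7) w=2
  Add (0,1) w=4
  Add (0,6) w=6
  Add (1,7) w=10
  Add (4,5) w=10
  Skip (6,7) w=12 (creates cycle)
  Skip (1,6) w=13 (creates cycle)
  Skip (1,3) w=13 (creates cycle)
  Add (1,4) w=13
  Skip (0,5) w=15 (creates cycle)
  Skip (1,2) w=15 (creates cycle)
MST weight = 47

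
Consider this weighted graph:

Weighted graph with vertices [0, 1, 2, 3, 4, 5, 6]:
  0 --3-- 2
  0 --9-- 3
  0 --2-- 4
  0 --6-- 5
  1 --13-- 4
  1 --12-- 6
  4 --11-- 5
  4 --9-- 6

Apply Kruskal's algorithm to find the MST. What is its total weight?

Applying Kruskal's algorithm (sort edges by weight, add if no cycle):
  Add (0,4) w=2
  Add (0,2) w=3
  Add (0,5) w=6
  Add (0,3) w=9
  Add (4,6) w=9
  Skip (4,5) w=11 (creates cycle)
  Add (1,6) w=12
  Skip (1,4) w=13 (creates cycle)
MST weight = 41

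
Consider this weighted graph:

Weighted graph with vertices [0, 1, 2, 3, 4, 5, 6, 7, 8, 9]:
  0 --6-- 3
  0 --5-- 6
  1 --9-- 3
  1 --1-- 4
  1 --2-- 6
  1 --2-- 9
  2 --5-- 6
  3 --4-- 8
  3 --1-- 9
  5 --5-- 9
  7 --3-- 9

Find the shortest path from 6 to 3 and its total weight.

Using Dijkstra's algorithm from vertex 6:
Shortest path: 6 -> 1 -> 9 -> 3
Total weight: 2 + 2 + 1 = 5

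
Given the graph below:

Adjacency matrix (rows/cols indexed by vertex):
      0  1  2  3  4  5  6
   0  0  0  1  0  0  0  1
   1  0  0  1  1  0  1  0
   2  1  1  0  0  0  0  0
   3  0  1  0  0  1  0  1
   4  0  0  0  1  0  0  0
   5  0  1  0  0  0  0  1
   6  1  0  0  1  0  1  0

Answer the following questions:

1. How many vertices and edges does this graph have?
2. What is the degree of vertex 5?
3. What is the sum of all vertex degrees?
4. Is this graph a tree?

Count: 7 vertices, 8 edges.
Vertex 5 has neighbors [1, 6], degree = 2.
Handshaking lemma: 2 * 8 = 16.
A tree on 7 vertices has 6 edges. This graph has 8 edges (2 extra). Not a tree.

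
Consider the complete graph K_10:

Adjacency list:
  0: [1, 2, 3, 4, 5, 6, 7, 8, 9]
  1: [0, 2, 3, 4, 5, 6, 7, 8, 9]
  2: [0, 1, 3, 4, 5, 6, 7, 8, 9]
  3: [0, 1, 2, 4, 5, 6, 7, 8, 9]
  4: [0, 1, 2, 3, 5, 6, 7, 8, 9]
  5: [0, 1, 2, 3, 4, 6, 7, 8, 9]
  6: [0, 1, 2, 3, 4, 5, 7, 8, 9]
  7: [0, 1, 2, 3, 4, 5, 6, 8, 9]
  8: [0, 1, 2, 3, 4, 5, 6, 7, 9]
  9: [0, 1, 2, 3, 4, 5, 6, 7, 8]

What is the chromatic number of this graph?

In K_10, every vertex is adjacent to every other vertex.
Each vertex needs a unique color.
Chromatic number = 10.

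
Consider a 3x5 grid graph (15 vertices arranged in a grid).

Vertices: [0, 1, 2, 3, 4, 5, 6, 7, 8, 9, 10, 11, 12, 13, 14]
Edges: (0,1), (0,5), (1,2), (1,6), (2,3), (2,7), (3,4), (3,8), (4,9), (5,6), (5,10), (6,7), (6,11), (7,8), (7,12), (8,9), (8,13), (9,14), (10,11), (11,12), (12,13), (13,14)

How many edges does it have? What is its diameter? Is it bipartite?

A 3x5 grid has 10 vertical edges and 12 horizontal edges.
Total edges = 10 + 12 = 22.
Diameter = (3-1) + (5-1) = 6 (corner to opposite corner).
Grid graphs are bipartite (checkerboard coloring).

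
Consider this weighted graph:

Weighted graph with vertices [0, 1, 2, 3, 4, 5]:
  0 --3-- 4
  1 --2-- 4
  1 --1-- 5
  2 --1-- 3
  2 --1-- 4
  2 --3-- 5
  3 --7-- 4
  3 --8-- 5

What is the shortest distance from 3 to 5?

Using Dijkstra's algorithm from vertex 3:
Shortest path: 3 -> 2 -> 5
Total weight: 1 + 3 = 4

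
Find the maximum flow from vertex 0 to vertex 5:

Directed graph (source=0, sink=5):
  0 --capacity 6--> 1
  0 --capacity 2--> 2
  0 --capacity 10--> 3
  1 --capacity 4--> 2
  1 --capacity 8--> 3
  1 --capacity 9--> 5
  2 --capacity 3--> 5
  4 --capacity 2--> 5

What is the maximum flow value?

Computing max flow:
  Flow on (0->1): 6/6
  Flow on (0->2): 2/2
  Flow on (1->5): 6/9
  Flow on (2->5): 2/3
Maximum flow = 8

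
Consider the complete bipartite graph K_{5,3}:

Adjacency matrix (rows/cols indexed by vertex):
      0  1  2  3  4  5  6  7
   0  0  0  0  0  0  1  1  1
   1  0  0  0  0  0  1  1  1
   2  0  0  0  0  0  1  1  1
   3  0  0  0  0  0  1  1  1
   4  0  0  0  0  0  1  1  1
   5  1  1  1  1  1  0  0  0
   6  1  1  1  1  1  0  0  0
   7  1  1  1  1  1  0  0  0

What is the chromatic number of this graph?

K_{5,3} is bipartite: vertices split into two independent sets of size 5 and 3.
Color one set 0, the other 1. No adjacent vertices share a color.
Chromatic number = 2.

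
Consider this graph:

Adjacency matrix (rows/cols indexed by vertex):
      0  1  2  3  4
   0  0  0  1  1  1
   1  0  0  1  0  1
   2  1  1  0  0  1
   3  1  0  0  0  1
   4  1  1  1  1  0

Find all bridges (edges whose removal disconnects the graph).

No bridges found. The graph is 2-edge-connected (no single edge removal disconnects it).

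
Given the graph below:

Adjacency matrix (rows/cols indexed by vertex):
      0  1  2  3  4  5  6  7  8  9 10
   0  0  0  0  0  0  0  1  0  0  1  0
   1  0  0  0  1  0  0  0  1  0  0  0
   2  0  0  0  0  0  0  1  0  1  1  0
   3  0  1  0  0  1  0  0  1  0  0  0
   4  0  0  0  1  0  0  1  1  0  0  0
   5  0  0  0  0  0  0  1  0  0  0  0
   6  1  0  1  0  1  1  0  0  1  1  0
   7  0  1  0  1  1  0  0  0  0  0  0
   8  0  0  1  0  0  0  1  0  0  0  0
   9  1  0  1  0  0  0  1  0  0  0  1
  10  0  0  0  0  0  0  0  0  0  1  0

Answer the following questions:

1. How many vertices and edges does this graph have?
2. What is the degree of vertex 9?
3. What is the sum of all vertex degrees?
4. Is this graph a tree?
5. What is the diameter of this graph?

Count: 11 vertices, 15 edges.
Vertex 9 has neighbors [0, 2, 6, 10], degree = 4.
Handshaking lemma: 2 * 15 = 30.
A tree on 11 vertices has 10 edges. This graph has 15 edges (5 extra). Not a tree.
Diameter (longest shortest path) = 5.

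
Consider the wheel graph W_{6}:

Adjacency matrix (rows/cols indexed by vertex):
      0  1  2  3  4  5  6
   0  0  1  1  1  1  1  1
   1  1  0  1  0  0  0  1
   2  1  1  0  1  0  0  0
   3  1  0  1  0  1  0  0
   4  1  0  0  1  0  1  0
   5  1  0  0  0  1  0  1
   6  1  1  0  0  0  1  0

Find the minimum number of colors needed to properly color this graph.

W_{6} = C_{6} plus a hub adjacent to every cycle vertex.
The outer cycle needs 2 colors (even cycle); the hub is adjacent to all of them so needs a fresh color.
Chromatic number = 2 + 1 = 3.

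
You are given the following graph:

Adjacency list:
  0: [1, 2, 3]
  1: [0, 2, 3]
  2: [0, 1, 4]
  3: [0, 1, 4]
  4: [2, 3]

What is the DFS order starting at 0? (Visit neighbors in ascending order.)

DFS from vertex 0 (neighbors processed in ascending order):
Visit order: 0, 1, 2, 4, 3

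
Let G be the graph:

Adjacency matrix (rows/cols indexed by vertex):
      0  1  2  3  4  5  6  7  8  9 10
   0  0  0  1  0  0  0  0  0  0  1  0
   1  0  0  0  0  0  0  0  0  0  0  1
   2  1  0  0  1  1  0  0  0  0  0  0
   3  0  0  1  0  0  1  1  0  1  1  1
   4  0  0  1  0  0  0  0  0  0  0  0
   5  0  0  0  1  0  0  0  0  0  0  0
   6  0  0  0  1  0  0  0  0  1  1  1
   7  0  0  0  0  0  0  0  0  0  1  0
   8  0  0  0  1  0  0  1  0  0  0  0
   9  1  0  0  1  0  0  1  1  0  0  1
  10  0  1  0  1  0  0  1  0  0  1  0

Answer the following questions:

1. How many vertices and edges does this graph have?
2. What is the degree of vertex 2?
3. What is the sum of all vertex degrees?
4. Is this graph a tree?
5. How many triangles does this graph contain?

Count: 11 vertices, 15 edges.
Vertex 2 has neighbors [0, 3, 4], degree = 3.
Handshaking lemma: 2 * 15 = 30.
A tree on 11 vertices has 10 edges. This graph has 15 edges (5 extra). Not a tree.
Number of triangles = 5.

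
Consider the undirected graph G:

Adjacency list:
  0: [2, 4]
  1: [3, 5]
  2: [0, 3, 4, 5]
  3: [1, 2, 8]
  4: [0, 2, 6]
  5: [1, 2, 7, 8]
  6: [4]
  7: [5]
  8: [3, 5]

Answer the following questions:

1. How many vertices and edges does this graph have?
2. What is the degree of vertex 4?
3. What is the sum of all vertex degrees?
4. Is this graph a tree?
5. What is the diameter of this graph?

Count: 9 vertices, 11 edges.
Vertex 4 has neighbors [0, 2, 6], degree = 3.
Handshaking lemma: 2 * 11 = 22.
A tree on 9 vertices has 8 edges. This graph has 11 edges (3 extra). Not a tree.
Diameter (longest shortest path) = 4.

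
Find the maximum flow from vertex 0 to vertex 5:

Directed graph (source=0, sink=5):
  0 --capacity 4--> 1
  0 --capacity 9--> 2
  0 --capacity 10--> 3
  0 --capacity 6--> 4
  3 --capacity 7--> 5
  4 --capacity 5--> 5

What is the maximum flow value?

Computing max flow:
  Flow on (0->3): 7/10
  Flow on (0->4): 5/6
  Flow on (3->5): 7/7
  Flow on (4->5): 5/5
Maximum flow = 12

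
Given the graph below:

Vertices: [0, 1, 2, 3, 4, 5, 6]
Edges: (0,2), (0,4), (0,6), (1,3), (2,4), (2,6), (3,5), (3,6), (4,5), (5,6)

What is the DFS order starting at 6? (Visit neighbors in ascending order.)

DFS from vertex 6 (neighbors processed in ascending order):
Visit order: 6, 0, 2, 4, 5, 3, 1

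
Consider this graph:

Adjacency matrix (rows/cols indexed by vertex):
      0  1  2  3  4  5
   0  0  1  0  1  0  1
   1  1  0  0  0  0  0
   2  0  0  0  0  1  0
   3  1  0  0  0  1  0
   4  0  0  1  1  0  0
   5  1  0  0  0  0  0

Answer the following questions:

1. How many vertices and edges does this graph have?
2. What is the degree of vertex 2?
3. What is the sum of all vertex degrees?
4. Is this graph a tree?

Count: 6 vertices, 5 edges.
Vertex 2 has neighbors [4], degree = 1.
Handshaking lemma: 2 * 5 = 10.
A graph is a tree iff it is connected and has exactly n-1 edges. This graph is connected (all 6 vertices in one component) and has 6-1 = 5 edges. It is a tree.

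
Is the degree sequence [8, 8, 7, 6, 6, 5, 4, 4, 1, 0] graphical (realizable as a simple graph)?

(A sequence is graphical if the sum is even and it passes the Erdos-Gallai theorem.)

Sum of degrees = 49. Sum is odd, so the sequence is NOT graphical.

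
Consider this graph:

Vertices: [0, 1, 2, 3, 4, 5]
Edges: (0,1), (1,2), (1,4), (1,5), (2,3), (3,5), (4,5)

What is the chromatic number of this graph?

The graph has a maximum clique of size 3 (lower bound on chromatic number).
A valid 3-coloring: {0: 1, 1: 0, 2: 1, 3: 0, 4: 2, 5: 1}.
Chromatic number = 3.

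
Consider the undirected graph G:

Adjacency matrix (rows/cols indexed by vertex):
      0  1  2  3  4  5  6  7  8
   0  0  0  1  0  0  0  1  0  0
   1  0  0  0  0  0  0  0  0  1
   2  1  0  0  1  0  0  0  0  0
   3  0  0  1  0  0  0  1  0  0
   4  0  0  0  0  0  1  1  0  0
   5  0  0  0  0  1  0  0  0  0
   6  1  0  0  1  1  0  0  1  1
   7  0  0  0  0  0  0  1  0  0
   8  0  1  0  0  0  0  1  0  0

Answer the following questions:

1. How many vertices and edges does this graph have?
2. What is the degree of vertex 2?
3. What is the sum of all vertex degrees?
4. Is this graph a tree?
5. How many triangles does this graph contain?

Count: 9 vertices, 9 edges.
Vertex 2 has neighbors [0, 3], degree = 2.
Handshaking lemma: 2 * 9 = 18.
A tree on 9 vertices has 8 edges. This graph has 9 edges (1 extra). Not a tree.
Number of triangles = 0.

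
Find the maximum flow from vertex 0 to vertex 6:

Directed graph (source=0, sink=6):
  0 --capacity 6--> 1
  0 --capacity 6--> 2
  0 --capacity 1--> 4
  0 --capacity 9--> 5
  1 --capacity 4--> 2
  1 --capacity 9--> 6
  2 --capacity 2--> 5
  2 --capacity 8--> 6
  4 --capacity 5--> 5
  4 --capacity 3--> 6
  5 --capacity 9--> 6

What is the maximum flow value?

Computing max flow:
  Flow on (0->1): 6/6
  Flow on (0->2): 6/6
  Flow on (0->4): 1/1
  Flow on (0->5): 9/9
  Flow on (1->6): 6/9
  Flow on (2->6): 6/8
  Flow on (4->6): 1/3
  Flow on (5->6): 9/9
Maximum flow = 22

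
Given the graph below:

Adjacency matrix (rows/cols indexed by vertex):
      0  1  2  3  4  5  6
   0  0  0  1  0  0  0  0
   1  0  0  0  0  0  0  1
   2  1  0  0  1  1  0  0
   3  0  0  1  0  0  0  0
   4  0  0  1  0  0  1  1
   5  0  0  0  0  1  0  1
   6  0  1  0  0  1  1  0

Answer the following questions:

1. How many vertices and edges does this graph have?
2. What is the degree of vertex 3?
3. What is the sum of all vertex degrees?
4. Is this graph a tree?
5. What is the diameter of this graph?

Count: 7 vertices, 7 edges.
Vertex 3 has neighbors [2], degree = 1.
Handshaking lemma: 2 * 7 = 14.
A tree on 7 vertices has 6 edges. This graph has 7 edges (1 extra). Not a tree.
Diameter (longest shortest path) = 4.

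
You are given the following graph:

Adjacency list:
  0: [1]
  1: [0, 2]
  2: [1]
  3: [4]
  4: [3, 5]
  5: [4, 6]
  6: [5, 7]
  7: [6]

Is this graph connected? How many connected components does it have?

Checking connectivity: the graph has 2 connected component(s).
Components: [[0, 1, 2], [3, 4, 5, 6, 7]]. The graph is NOT connected.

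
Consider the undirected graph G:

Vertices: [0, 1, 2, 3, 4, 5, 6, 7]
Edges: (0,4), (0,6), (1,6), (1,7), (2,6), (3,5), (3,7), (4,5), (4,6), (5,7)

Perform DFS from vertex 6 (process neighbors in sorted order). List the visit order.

DFS from vertex 6 (neighbors processed in ascending order):
Visit order: 6, 0, 4, 5, 3, 7, 1, 2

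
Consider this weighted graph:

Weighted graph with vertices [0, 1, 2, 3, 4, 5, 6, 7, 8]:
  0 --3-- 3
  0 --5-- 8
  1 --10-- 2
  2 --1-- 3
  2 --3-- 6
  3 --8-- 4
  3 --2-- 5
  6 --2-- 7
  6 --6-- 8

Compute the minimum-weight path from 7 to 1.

Using Dijkstra's algorithm from vertex 7:
Shortest path: 7 -> 6 -> 2 -> 1
Total weight: 2 + 3 + 10 = 15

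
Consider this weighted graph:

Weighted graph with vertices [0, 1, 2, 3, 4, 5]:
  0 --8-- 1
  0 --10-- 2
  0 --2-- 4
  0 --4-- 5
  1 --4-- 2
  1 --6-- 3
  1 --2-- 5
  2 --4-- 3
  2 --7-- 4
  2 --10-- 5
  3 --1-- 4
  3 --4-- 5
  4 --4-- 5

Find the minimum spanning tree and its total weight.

Applying Kruskal's algorithm (sort edges by weight, add if no cycle):
  Add (3,4) w=1
  Add (0,4) w=2
  Add (1,5) w=2
  Add (0,5) w=4
  Add (1,2) w=4
  Skip (2,3) w=4 (creates cycle)
  Skip (3,5) w=4 (creates cycle)
  Skip (4,5) w=4 (creates cycle)
  Skip (1,3) w=6 (creates cycle)
  Skip (2,4) w=7 (creates cycle)
  Skip (0,1) w=8 (creates cycle)
  Skip (0,2) w=10 (creates cycle)
  Skip (2,5) w=10 (creates cycle)
MST weight = 13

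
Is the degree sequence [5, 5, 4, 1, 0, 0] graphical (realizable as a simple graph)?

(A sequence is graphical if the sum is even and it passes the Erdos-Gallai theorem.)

Sum of degrees = 15. Sum is odd, so the sequence is NOT graphical.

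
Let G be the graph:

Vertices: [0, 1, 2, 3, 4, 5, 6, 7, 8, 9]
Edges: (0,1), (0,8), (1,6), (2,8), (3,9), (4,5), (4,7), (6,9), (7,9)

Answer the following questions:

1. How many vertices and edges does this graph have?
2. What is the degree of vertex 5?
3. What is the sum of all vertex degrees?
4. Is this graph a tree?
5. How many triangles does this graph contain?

Count: 10 vertices, 9 edges.
Vertex 5 has neighbors [4], degree = 1.
Handshaking lemma: 2 * 9 = 18.
A graph is a tree iff it is connected and has exactly n-1 edges. This graph is connected (all 10 vertices in one component) and has 10-1 = 9 edges. It is a tree.
Number of triangles = 0.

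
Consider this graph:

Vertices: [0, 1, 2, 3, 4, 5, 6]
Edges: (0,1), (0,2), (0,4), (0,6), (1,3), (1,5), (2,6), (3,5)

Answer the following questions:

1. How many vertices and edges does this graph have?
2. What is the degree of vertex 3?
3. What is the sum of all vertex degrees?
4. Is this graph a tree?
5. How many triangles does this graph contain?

Count: 7 vertices, 8 edges.
Vertex 3 has neighbors [1, 5], degree = 2.
Handshaking lemma: 2 * 8 = 16.
A tree on 7 vertices has 6 edges. This graph has 8 edges (2 extra). Not a tree.
Number of triangles = 2.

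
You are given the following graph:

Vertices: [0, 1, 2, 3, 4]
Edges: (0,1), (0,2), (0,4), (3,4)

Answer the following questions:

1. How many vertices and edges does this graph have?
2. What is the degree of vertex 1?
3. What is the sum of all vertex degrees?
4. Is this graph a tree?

Count: 5 vertices, 4 edges.
Vertex 1 has neighbors [0], degree = 1.
Handshaking lemma: 2 * 4 = 8.
A graph is a tree iff it is connected and has exactly n-1 edges. This graph is connected (all 5 vertices in one component) and has 5-1 = 4 edges. It is a tree.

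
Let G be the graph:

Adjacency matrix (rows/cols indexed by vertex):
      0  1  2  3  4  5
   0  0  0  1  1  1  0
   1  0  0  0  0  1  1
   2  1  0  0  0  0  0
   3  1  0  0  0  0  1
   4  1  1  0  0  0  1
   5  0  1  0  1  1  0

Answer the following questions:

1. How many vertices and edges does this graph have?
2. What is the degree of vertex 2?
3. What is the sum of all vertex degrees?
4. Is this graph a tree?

Count: 6 vertices, 7 edges.
Vertex 2 has neighbors [0], degree = 1.
Handshaking lemma: 2 * 7 = 14.
A tree on 6 vertices has 5 edges. This graph has 7 edges (2 extra). Not a tree.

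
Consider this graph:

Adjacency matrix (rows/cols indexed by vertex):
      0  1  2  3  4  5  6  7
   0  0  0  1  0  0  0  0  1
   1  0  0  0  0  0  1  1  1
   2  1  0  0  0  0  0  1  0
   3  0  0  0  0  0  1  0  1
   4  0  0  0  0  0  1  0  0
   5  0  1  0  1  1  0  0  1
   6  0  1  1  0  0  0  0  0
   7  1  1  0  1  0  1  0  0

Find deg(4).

Vertex 4 has neighbors [5], so deg(4) = 1.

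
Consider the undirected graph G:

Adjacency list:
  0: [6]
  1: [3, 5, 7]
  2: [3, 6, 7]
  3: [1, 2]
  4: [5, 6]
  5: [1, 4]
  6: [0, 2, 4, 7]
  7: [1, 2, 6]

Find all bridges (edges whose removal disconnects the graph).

A bridge is an edge whose removal increases the number of connected components.
Bridges found: (0,6)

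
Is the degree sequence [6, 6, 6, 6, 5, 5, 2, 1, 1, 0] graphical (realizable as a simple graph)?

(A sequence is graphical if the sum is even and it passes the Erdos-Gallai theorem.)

Sum of degrees = 38. Sum is even and passes Erdos-Gallai. The sequence IS graphical.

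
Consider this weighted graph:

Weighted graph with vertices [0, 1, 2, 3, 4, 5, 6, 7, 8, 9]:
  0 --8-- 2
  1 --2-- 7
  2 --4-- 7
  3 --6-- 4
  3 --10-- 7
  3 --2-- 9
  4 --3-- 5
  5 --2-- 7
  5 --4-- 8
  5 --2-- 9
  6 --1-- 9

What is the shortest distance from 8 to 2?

Using Dijkstra's algorithm from vertex 8:
Shortest path: 8 -> 5 -> 7 -> 2
Total weight: 4 + 2 + 4 = 10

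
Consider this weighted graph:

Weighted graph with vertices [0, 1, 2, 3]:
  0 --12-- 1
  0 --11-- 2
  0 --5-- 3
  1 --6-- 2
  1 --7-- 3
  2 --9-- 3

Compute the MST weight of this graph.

Applying Kruskal's algorithm (sort edges by weight, add if no cycle):
  Add (0,3) w=5
  Add (1,2) w=6
  Add (1,3) w=7
  Skip (2,3) w=9 (creates cycle)
  Skip (0,2) w=11 (creates cycle)
  Skip (0,1) w=12 (creates cycle)
MST weight = 18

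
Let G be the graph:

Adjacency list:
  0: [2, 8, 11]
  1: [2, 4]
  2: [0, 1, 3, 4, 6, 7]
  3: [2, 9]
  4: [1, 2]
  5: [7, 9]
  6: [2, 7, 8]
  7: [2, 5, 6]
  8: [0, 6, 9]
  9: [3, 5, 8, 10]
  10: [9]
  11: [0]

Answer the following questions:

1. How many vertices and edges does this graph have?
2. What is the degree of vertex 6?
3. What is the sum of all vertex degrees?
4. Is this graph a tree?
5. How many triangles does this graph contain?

Count: 12 vertices, 16 edges.
Vertex 6 has neighbors [2, 7, 8], degree = 3.
Handshaking lemma: 2 * 16 = 32.
A tree on 12 vertices has 11 edges. This graph has 16 edges (5 extra). Not a tree.
Number of triangles = 2.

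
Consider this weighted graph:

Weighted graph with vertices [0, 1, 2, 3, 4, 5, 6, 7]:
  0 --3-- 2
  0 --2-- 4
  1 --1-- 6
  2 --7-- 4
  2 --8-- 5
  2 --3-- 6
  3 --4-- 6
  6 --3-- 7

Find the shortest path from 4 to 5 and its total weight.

Using Dijkstra's algorithm from vertex 4:
Shortest path: 4 -> 0 -> 2 -> 5
Total weight: 2 + 3 + 8 = 13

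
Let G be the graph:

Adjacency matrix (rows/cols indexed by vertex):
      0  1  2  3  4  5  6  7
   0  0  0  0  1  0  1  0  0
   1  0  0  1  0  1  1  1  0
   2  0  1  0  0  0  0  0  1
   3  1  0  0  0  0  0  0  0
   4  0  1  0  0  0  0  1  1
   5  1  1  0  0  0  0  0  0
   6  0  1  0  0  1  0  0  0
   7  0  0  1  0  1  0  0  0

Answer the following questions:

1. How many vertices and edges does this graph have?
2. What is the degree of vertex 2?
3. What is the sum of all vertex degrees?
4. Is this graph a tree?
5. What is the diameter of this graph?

Count: 8 vertices, 9 edges.
Vertex 2 has neighbors [1, 7], degree = 2.
Handshaking lemma: 2 * 9 = 18.
A tree on 8 vertices has 7 edges. This graph has 9 edges (2 extra). Not a tree.
Diameter (longest shortest path) = 5.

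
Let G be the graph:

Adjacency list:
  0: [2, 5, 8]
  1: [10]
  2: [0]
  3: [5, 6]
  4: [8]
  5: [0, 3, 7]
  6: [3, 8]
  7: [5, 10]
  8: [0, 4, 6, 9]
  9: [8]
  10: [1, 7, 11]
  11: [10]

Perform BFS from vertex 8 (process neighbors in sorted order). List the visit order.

BFS from vertex 8 (neighbors processed in ascending order):
Visit order: 8, 0, 4, 6, 9, 2, 5, 3, 7, 10, 1, 11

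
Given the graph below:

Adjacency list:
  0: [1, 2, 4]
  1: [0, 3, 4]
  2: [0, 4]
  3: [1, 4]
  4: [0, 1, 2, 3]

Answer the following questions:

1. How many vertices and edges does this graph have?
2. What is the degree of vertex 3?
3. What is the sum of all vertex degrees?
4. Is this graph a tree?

Count: 5 vertices, 7 edges.
Vertex 3 has neighbors [1, 4], degree = 2.
Handshaking lemma: 2 * 7 = 14.
A tree on 5 vertices has 4 edges. This graph has 7 edges (3 extra). Not a tree.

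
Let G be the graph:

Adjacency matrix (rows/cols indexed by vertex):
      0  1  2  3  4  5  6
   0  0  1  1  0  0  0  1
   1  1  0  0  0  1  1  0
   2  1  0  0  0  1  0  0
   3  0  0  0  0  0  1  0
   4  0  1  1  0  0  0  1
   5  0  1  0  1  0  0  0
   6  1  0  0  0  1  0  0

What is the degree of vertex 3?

Vertex 3 has neighbors [5], so deg(3) = 1.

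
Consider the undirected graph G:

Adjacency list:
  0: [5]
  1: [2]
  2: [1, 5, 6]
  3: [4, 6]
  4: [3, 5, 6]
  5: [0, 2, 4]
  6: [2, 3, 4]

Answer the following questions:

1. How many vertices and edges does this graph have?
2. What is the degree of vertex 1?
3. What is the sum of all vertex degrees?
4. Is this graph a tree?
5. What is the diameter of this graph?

Count: 7 vertices, 8 edges.
Vertex 1 has neighbors [2], degree = 1.
Handshaking lemma: 2 * 8 = 16.
A tree on 7 vertices has 6 edges. This graph has 8 edges (2 extra). Not a tree.
Diameter (longest shortest path) = 3.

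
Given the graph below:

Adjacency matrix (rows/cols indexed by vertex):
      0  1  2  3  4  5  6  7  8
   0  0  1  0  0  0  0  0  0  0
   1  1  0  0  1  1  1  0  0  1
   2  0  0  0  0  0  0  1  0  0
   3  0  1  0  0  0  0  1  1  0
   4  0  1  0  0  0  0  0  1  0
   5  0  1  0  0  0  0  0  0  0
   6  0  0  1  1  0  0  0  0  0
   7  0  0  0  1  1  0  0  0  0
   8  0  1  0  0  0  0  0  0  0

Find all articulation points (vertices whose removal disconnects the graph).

An articulation point is a vertex whose removal disconnects the graph.
Articulation points: [1, 3, 6]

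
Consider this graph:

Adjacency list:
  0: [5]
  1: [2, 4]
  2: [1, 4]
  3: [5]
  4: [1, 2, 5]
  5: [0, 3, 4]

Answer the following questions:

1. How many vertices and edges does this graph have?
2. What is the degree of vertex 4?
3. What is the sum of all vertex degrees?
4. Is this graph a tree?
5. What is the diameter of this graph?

Count: 6 vertices, 6 edges.
Vertex 4 has neighbors [1, 2, 5], degree = 3.
Handshaking lemma: 2 * 6 = 12.
A tree on 6 vertices has 5 edges. This graph has 6 edges (1 extra). Not a tree.
Diameter (longest shortest path) = 3.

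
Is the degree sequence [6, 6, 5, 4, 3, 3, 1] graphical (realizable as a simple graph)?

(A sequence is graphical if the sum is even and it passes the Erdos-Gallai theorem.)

Sum of degrees = 28. Sum is even but fails Erdos-Gallai. The sequence is NOT graphical.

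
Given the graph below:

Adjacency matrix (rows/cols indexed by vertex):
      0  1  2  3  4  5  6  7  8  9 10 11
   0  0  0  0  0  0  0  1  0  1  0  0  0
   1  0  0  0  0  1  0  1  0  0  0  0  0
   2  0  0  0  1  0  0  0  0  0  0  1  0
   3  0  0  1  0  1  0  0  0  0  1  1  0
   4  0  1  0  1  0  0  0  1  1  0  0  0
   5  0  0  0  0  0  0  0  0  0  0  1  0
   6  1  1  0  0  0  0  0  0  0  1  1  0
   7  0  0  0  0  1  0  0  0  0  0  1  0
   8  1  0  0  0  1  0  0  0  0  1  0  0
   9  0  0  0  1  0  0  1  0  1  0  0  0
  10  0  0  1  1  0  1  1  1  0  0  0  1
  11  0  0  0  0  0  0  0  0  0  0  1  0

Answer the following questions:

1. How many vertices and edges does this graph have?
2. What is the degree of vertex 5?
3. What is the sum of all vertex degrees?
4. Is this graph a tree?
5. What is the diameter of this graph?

Count: 12 vertices, 17 edges.
Vertex 5 has neighbors [10], degree = 1.
Handshaking lemma: 2 * 17 = 34.
A tree on 12 vertices has 11 edges. This graph has 17 edges (6 extra). Not a tree.
Diameter (longest shortest path) = 4.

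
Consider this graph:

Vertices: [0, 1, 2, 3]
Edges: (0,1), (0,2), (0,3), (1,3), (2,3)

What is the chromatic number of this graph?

The graph has a maximum clique of size 3 (lower bound on chromatic number).
A valid 3-coloring: {0: 0, 1: 2, 2: 2, 3: 1}.
Chromatic number = 3.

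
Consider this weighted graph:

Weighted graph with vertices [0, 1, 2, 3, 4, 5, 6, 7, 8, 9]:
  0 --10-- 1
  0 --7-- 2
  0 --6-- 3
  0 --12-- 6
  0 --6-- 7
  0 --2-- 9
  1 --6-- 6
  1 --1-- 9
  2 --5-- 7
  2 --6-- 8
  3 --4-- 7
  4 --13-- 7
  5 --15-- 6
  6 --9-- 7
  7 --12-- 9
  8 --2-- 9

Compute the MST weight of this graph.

Applying Kruskal's algorithm (sort edges by weight, add if no cycle):
  Add (1,9) w=1
  Add (0,9) w=2
  Add (8,9) w=2
  Add (3,7) w=4
  Add (2,7) w=5
  Add (0,7) w=6
  Skip (0,3) w=6 (creates cycle)
  Add (1,6) w=6
  Skip (2,8) w=6 (creates cycle)
  Skip (0,2) w=7 (creates cycle)
  Skip (6,7) w=9 (creates cycle)
  Skip (0,1) w=10 (creates cycle)
  Skip (0,6) w=12 (creates cycle)
  Skip (7,9) w=12 (creates cycle)
  Add (4,7) w=13
  Add (5,6) w=15
MST weight = 54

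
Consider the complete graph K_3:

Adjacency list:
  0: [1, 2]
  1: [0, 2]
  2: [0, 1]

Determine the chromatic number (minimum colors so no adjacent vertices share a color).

In K_3, every vertex is adjacent to every other vertex.
Each vertex needs a unique color.
Chromatic number = 3.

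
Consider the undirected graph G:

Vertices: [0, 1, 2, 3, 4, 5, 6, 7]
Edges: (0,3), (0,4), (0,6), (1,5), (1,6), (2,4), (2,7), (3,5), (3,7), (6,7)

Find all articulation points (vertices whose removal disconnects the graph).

No articulation points. The graph is biconnected.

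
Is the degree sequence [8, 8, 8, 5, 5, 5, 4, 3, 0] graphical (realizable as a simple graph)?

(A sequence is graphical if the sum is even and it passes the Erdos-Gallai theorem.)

Sum of degrees = 46. Sum is even but fails Erdos-Gallai. The sequence is NOT graphical.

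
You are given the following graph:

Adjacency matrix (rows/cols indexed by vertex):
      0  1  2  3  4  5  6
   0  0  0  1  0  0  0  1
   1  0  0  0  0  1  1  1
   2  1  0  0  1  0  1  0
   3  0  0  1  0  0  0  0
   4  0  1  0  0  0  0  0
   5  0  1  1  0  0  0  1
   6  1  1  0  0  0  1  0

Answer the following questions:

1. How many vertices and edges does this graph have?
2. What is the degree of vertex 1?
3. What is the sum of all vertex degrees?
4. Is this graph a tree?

Count: 7 vertices, 8 edges.
Vertex 1 has neighbors [4, 5, 6], degree = 3.
Handshaking lemma: 2 * 8 = 16.
A tree on 7 vertices has 6 edges. This graph has 8 edges (2 extra). Not a tree.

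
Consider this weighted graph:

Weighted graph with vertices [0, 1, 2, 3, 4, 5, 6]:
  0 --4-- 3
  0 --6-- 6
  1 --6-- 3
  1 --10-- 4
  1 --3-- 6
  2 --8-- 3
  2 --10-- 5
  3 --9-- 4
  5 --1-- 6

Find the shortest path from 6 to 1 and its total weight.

Using Dijkstra's algorithm from vertex 6:
Shortest path: 6 -> 1
Total weight: 3 = 3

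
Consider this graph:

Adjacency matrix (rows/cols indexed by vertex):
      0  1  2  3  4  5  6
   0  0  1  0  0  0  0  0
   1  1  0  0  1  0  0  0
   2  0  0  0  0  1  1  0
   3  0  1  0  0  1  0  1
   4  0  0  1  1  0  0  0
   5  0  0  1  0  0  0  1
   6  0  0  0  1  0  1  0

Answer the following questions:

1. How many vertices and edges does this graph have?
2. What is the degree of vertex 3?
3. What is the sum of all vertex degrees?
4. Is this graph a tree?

Count: 7 vertices, 7 edges.
Vertex 3 has neighbors [1, 4, 6], degree = 3.
Handshaking lemma: 2 * 7 = 14.
A tree on 7 vertices has 6 edges. This graph has 7 edges (1 extra). Not a tree.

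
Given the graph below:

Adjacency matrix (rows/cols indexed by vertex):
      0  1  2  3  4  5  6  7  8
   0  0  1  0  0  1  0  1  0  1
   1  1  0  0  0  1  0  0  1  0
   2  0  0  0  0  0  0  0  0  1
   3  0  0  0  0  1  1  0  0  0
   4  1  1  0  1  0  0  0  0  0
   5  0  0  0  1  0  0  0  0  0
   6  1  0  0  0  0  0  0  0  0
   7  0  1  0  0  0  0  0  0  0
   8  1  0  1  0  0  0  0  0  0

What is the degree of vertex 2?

Vertex 2 has neighbors [8], so deg(2) = 1.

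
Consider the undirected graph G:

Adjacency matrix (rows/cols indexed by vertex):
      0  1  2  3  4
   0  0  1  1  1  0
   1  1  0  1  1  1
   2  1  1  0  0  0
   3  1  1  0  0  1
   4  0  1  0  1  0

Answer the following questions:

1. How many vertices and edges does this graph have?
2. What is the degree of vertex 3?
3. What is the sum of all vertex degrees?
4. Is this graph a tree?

Count: 5 vertices, 7 edges.
Vertex 3 has neighbors [0, 1, 4], degree = 3.
Handshaking lemma: 2 * 7 = 14.
A tree on 5 vertices has 4 edges. This graph has 7 edges (3 extra). Not a tree.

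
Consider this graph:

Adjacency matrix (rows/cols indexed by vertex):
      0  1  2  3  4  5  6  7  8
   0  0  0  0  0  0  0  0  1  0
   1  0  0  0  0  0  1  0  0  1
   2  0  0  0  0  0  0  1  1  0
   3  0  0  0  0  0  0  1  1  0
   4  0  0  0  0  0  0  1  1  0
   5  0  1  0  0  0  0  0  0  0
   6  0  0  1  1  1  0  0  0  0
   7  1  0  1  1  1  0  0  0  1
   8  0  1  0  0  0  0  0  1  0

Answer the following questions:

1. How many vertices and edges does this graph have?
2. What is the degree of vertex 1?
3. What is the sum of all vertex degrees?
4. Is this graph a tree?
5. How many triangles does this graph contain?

Count: 9 vertices, 10 edges.
Vertex 1 has neighbors [5, 8], degree = 2.
Handshaking lemma: 2 * 10 = 20.
A tree on 9 vertices has 8 edges. This graph has 10 edges (2 extra). Not a tree.
Number of triangles = 0.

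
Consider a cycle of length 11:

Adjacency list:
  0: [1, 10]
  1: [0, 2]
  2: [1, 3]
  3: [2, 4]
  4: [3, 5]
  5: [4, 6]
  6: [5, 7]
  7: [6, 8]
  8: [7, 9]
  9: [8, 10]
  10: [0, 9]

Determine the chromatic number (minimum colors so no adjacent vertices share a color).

This is an odd cycle (C_11). Odd cycles are not bipartite (any 2-coloring forces two adjacent vertices to match), and 3 colors suffice.
Chromatic number = 3.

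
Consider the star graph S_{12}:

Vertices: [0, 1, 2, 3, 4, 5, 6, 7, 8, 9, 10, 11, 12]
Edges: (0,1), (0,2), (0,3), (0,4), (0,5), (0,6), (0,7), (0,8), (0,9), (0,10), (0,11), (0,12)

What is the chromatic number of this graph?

S_{12} has one hub adjacent to 12 leaves; leaves are pairwise non-adjacent.
Color the hub 0 and every leaf 1.
Chromatic number = 2.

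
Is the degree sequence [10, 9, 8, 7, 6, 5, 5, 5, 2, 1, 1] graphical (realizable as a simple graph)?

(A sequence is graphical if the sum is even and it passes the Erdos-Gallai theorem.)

Sum of degrees = 59. Sum is odd, so the sequence is NOT graphical.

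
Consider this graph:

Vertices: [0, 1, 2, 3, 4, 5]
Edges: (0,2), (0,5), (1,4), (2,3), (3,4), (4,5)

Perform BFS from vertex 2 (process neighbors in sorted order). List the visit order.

BFS from vertex 2 (neighbors processed in ascending order):
Visit order: 2, 0, 3, 5, 4, 1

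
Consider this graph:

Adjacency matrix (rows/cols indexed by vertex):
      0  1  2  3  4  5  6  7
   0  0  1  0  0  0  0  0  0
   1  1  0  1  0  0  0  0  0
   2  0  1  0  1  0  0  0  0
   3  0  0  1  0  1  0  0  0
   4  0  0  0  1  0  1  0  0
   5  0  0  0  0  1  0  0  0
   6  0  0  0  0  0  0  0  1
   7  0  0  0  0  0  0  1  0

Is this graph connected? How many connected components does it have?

Checking connectivity: the graph has 2 connected component(s).
Components: [[0, 1, 2, 3, 4, 5], [6, 7]]. The graph is NOT connected.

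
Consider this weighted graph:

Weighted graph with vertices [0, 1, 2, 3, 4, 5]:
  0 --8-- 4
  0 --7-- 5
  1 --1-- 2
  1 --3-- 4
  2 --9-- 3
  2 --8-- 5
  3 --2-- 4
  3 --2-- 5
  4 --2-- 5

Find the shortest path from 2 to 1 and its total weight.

Using Dijkstra's algorithm from vertex 2:
Shortest path: 2 -> 1
Total weight: 1 = 1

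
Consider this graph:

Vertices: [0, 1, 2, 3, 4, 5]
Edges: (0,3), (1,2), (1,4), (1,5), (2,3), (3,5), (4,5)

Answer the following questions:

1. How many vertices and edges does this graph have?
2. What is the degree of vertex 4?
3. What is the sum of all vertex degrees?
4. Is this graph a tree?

Count: 6 vertices, 7 edges.
Vertex 4 has neighbors [1, 5], degree = 2.
Handshaking lemma: 2 * 7 = 14.
A tree on 6 vertices has 5 edges. This graph has 7 edges (2 extra). Not a tree.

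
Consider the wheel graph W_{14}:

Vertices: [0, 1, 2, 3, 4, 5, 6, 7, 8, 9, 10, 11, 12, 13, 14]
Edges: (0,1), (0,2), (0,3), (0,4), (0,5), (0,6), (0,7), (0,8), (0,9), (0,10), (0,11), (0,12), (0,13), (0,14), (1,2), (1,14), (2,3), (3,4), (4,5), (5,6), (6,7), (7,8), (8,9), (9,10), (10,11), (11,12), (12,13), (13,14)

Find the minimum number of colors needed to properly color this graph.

W_{14} = C_{14} plus a hub adjacent to every cycle vertex.
The outer cycle needs 2 colors (even cycle); the hub is adjacent to all of them so needs a fresh color.
Chromatic number = 2 + 1 = 3.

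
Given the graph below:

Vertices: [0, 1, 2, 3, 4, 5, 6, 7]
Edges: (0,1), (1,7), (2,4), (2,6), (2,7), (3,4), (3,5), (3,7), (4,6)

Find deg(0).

Vertex 0 has neighbors [1], so deg(0) = 1.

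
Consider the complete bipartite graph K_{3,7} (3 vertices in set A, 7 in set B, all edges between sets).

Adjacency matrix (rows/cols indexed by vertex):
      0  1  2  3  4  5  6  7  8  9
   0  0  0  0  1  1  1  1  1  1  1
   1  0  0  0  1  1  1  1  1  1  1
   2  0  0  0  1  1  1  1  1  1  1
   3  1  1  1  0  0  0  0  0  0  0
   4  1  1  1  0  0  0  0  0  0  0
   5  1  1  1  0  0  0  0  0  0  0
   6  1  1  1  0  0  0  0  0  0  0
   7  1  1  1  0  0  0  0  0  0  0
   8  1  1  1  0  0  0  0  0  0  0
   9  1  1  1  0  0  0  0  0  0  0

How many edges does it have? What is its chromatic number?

K_{3,7} has 3 * 7 = 21 edges.
Bipartite graphs have chromatic number 2 (color each partition differently).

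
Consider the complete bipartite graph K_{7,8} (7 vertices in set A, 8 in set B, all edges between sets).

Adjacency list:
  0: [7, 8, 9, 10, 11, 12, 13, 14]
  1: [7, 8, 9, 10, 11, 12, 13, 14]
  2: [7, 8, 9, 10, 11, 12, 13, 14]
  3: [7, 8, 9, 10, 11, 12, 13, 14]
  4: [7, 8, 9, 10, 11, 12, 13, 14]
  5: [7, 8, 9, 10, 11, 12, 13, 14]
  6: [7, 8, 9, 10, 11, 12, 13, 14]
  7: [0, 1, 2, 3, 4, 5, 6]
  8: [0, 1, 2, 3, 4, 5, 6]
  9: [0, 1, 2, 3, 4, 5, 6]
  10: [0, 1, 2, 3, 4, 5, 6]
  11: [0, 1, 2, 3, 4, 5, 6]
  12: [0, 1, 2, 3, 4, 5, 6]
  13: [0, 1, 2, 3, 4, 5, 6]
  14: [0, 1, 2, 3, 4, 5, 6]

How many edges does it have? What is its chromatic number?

K_{7,8} has 7 * 8 = 56 edges.
Bipartite graphs have chromatic number 2 (color each partition differently).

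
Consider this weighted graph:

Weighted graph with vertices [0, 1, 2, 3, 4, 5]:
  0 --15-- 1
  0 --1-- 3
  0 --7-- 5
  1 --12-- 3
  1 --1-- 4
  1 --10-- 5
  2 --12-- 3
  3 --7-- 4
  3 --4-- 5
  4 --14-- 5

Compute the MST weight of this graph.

Applying Kruskal's algorithm (sort edges by weight, add if no cycle):
  Add (0,3) w=1
  Add (1,4) w=1
  Add (3,5) w=4
  Skip (0,5) w=7 (creates cycle)
  Add (3,4) w=7
  Skip (1,5) w=10 (creates cycle)
  Skip (1,3) w=12 (creates cycle)
  Add (2,3) w=12
  Skip (4,5) w=14 (creates cycle)
  Skip (0,1) w=15 (creates cycle)
MST weight = 25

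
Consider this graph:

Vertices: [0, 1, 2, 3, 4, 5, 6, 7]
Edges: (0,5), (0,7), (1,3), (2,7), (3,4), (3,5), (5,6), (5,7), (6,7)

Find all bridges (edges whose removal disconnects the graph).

A bridge is an edge whose removal increases the number of connected components.
Bridges found: (1,3), (2,7), (3,4), (3,5)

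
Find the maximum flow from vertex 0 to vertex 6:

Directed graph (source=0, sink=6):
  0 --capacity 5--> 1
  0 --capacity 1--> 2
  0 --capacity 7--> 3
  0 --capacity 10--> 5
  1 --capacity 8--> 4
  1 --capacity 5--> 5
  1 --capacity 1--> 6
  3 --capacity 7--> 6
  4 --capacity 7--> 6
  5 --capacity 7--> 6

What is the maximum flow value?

Computing max flow:
  Flow on (0->1): 5/5
  Flow on (0->3): 7/7
  Flow on (0->5): 7/10
  Flow on (1->4): 4/8
  Flow on (1->6): 1/1
  Flow on (3->6): 7/7
  Flow on (4->6): 4/7
  Flow on (5->6): 7/7
Maximum flow = 19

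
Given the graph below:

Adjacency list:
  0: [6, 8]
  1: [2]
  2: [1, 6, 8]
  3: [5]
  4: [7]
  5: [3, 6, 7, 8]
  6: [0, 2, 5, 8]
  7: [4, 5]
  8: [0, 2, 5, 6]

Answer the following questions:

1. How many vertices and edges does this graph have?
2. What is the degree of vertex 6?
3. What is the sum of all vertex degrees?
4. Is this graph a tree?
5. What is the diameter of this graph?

Count: 9 vertices, 11 edges.
Vertex 6 has neighbors [0, 2, 5, 8], degree = 4.
Handshaking lemma: 2 * 11 = 22.
A tree on 9 vertices has 8 edges. This graph has 11 edges (3 extra). Not a tree.
Diameter (longest shortest path) = 5.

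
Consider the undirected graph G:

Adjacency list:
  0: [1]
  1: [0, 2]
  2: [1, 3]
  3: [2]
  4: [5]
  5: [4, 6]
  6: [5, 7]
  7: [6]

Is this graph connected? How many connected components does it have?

Checking connectivity: the graph has 2 connected component(s).
Components: [[0, 1, 2, 3], [4, 5, 6, 7]]. The graph is NOT connected.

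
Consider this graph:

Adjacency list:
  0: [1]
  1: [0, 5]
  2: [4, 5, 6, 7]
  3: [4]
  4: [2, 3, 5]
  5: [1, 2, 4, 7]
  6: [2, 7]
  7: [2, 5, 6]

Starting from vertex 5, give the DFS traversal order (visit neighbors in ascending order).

DFS from vertex 5 (neighbors processed in ascending order):
Visit order: 5, 1, 0, 2, 4, 3, 6, 7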